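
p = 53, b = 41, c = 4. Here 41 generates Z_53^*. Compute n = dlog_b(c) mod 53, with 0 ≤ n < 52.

22

Successive powers of 41 modulo 53:
  41^0=1  41^1=41  41^2=38  41^3=21  41^4=13  41^5=3
  41^6=17  41^7=8  41^8=10  41^9=39  41^10=9  41^11=51
  41^12=24  41^13=30  41^14=11  41^15=27  41^16=47  41^17=19
  41^18=37  41^19=33  41^20=28  41^21=35  41^22=4
So 41^22 ≡ 4 (mod 53), giving n = 22.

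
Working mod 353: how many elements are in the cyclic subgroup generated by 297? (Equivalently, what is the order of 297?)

The order of 297 must divide p − 1 = 352 = 2^5 · 11.
Divisors: 1, 2, 4, 8, 11, 16, 22, 32, 44, 88, 176, 352.
Check each in increasing order: 297^1 ≡ 297;  297^2 ≡ 312;  297^4 ≡ 269;  297^8 ≡ 349;  297^11 ≡ 347;  297^16 ≡ 16;  297^22 ≡ 36;  297^32 ≡ 256;  297^44 ≡ 237;  297^88 ≡ 42;  297^176 ≡ 352;  297^352 ≡ 1.
Smallest exponent giving 1 is 352.

352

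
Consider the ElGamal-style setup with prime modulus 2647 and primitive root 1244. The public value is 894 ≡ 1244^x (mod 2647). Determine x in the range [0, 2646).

265

Baby-step giant-step with m = ceil(sqrt(2646)) = 52.
Baby table (1244^j mod 2647 for j=0..51):
  0:1  1:1244  2:1688  3:801  4:1172  5:2118  6:1027  7:1734
  8:2438  9:2057  10:1906  11:1999  12:1223  13:2034  14:2411  15:233
  16:1329  17:1548  18:1343  19:435  20:1152  21:1061  22:1678  23:1596
  24:174  25:2049  26:2542  27:1730  28:109  29:599  30:1349  31:2605
  32:692  33:573  34:769  35:1069  36:1042  37:1865  38:1288  39:837
  40:957  41:2005  42:746  43:1574  44:1923  45:1971  46:802  47:2416
  48:1159  49:1828  50:259  51:1909
Giant step factor: 1244^(-52) ≡ 2435 (mod 2647).
Scan 894·2435^i mod 2647 for i = 0, 1, …:
  i=0: 894   i=1: 1056   i=2: 1123   i=3: 154
  i=4: 1763   i=5: 2118
Match at i=5, j=5: x = 5·52 + 5 = 265.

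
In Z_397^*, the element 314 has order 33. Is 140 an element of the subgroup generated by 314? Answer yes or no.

140 ∈ ⟨314⟩ iff 140^33 ≡ 1 (mod 397), since |⟨314⟩| = 33.
140^33 mod 397 = 1.
Since 1 = 1, 140 lies in the subgroup.

yes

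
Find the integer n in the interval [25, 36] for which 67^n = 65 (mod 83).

26

Compute 67^25 mod 83 = 53, then multiply by 67 repeatedly:
  67^25=53  67^26=65
Found 65 at exponent 26.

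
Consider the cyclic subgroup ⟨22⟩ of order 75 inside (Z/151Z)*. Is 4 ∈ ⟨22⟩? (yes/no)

yes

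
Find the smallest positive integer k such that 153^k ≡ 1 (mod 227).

The order of 153 must divide p − 1 = 226 = 2 · 113.
Divisors: 1, 2, 113, 226.
Check each in increasing order: 153^1 ≡ 153;  153^2 ≡ 28;  153^113 ≡ 226;  153^226 ≡ 1.
Smallest exponent giving 1 is 226.

226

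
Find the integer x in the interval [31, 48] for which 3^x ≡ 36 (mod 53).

48

Compute 3^31 mod 53 = 22, then multiply by 3 repeatedly:
  3^31=22  3^32=13  3^33=39  3^34=11  3^35=33
  3^36=46  3^37=32  3^38=43  3^39=23  3^40=16
  3^41=48  3^42=38  3^43=8  3^44=24  3^45=19
  3^46=4  3^47=12  3^48=36
Found 36 at exponent 48.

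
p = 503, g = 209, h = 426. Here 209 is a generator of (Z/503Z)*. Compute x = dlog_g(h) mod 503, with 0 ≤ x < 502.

399

Baby-step giant-step with m = ceil(sqrt(502)) = 23.
Baby table (209^j mod 503 for j=0..22):
  0:1  1:209  2:423  3:382  4:364  5:123  6:54  7:220
  8:207  9:5  10:39  11:103  12:401  13:311  14:112  15:270
  16:94  17:29  18:25  19:195  20:12  21:496  22:46
Giant step factor: 209^(-23) ≡ 353 (mod 503).
Scan 426·353^i mod 503 for i = 0, 1, …:
  i=0: 426   i=1: 484   i=2: 335   i=3: 50
  i=4: 45   i=5: 292   i=6: 464   i=7: 317
  i=8: 235   i=9: 463     …   i=16: 230
  i=17: 207
Match at i=17, j=8: x = 17·23 + 8 = 399.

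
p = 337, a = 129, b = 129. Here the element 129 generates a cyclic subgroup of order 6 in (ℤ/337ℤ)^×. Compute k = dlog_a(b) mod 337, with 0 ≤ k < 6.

Successive powers of 129 modulo 337:
  129^0=1  129^1=129
So 129^1 ≡ 129 (mod 337), giving k = 1.

1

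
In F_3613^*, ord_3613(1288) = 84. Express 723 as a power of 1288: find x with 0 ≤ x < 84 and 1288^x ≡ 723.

Baby-step giant-step with m = ceil(sqrt(84)) = 10.
Baby table (1288^j mod 3613 for j=0..9):
  0:1  1:1288  2:577  3:2511  4:533  5:34  6:436  7:1553
  8:2275  9:57
Giant step factor: 1288^(-10) ≡ 897 (mod 3613).
Scan 723·897^i mod 3613 for i = 0, 1, …:
  i=0: 723   i=1: 1804   i=2: 3177   i=3: 2725
  i=4: 1937   i=5: 3249   i=6: 2275
Match at i=6, j=8: x = 6·10 + 8 = 68.

68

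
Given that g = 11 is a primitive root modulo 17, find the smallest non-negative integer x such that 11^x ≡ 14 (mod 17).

15

Successive powers of 11 modulo 17:
  11^0=1  11^1=11  11^2=2  11^3=5  11^4=4  11^5=10
  11^6=8  11^7=3  11^8=16  11^9=6  11^10=15  11^11=12
  11^12=13  11^13=7  11^14=9  11^15=14
So 11^15 ≡ 14 (mod 17), giving x = 15.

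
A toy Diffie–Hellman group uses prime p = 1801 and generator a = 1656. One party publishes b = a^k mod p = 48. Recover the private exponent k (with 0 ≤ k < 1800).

Baby-step giant-step with m = ceil(sqrt(1800)) = 43.
Baby table (1656^j mod 1801 for j=0..42):
  0:1  1:1656  2:1214  3:468  4:578  5:837  6:1103  7:354
  8:899  9:1118  10:1781  11:1099  12:934  13:1446  14:1047  15:1270
  16:1353  17:124  18:30  19:1053  20:400  21:1433  22:1131  23:1697
  24:672  25:1615  26:1756  27:1122  28:1201  29:552  30:1005  31:156
  32:793  33:279  34:968  35:118  36:900  37:973  38:1194  39:1567
  40:1512  41:482  42:349
Giant step factor: 1656^(-43) ≡ 407 (mod 1801).
Scan 48·407^i mod 1801 for i = 0, 1, …:
  i=0: 48   i=1: 1526   i=2: 1538   i=3: 1019
  i=4: 503   i=5: 1208   i=6: 1784   i=7: 285
  i=8: 731   i=9: 352     …   i=36: 675
  i=37: 973
Match at i=37, j=37: k = 37·43 + 37 = 1628.

1628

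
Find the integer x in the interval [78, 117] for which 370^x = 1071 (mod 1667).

99

Compute 370^78 mod 1667 = 742, then multiply by 370 repeatedly:
  370^78=742  370^79=1152  370^80=1155  370^81=598  370^82=1216
  370^83=1497  370^84=446  370^85=1654  370^86=191  370^87=656
  370^88=1005  370^89=109  370^90=322  370^91=783  370^92=1319
  370^93=1266  370^94=1660  370^95=744  370^96=225  370^97=1567
  370^98=1341  370^99=1071
Found 1071 at exponent 99.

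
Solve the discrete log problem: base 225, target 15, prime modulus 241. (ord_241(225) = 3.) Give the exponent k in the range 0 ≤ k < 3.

Successive powers of 225 modulo 241:
  225^0=1  225^1=225  225^2=15
So 225^2 ≡ 15 (mod 241), giving k = 2.

2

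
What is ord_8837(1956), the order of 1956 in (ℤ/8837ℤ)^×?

8836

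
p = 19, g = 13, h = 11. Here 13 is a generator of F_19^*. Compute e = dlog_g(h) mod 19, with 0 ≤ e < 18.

Successive powers of 13 modulo 19:
  13^0=1  13^1=13  13^2=17  13^3=12  13^4=4  13^5=14
  13^6=11
So 13^6 ≡ 11 (mod 19), giving e = 6.

6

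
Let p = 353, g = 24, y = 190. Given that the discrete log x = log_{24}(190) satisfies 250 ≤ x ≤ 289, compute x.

251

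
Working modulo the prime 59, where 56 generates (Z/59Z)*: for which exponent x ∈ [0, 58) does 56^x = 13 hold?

Successive powers of 56 modulo 59:
  56^0=1  56^1=56  56^2=9  56^3=32  56^4=22  56^5=52
  56^6=21  56^7=55  56^8=12  56^9=23  56^10=49  56^11=30
  56^12=28  56^13=34  56^14=16  56^15=11  56^16=26  56^17=40
  56^18=57  56^19=6  56^20=41  56^21=54  56^22=15  56^23=14
  56^24=17  56^25=8  56^26=35  56^27=13
So 56^27 ≡ 13 (mod 59), giving x = 27.

27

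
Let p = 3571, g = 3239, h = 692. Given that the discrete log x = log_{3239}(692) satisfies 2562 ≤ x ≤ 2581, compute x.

Compute 3239^2562 mod 3571 = 3017, then multiply by 3239 repeatedly:
  3239^2562=3017  3239^2563=1807  3239^2564=4  3239^2565=2243  3239^2566=1663
  3239^2567=1389  3239^2568=3082  3239^2569=1653  3239^2570=1138  3239^2571=710
  3239^2572=3537  3239^2573=575  3239^2574=1934  3239^2575=692
Found 692 at exponent 2575.

2575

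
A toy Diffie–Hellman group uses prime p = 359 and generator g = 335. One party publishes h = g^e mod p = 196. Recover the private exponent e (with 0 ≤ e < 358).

Baby-step giant-step with m = ceil(sqrt(358)) = 19.
Baby table (335^j mod 359 for j=0..18):
  0:1  1:335  2:217  3:177  4:60  5:355  6:96  7:209
  8:10  9:119  10:16  11:334  12:241  13:319  14:242  15:295
  16:100  17:113  18:160
Giant step factor: 335^(-19) ≡ 56 (mod 359).
Scan 196·56^i mod 359 for i = 0, 1, …:
  i=0: 196   i=1: 206   i=2: 48   i=3: 175
  i=4: 107   i=5: 248   i=6: 246   i=7: 134
  i=8: 324   i=9: 194     …   i=15: 53
  i=16: 96
Match at i=16, j=6: e = 16·19 + 6 = 310.

310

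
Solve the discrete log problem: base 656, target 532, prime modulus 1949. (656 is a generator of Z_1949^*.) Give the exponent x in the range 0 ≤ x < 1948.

965

Baby-step giant-step with m = ceil(sqrt(1948)) = 45.
Baby table (656^j mod 1949 for j=0..44):
  0:1  1:656  2:1556  3:1409  4:478  5:1728  6:1199  7:1097
  8:451  9:1557  10:116  11:85  12:1188  13:1677  14:876  15:1650
  16:705  17:567  18:1642  19:1304  20:1762  21:115  22:1378  23:1581
  24:268  25:398  26:1871  27:1455  28:1419  29:1191  30:1696  31:1646
  32:30  33:190  34:1853  35:1341  36:697  37:1166  38:888  39:1726
  40:1836  41:1883  42:1531  43:601  44:558
Giant step factor: 656^(-45) ≡ 1526 (mod 1949).
Scan 532·1526^i mod 1949 for i = 0, 1, …:
  i=0: 532   i=1: 1048   i=2: 1068   i=3: 404
  i=4: 620   i=5: 855   i=6: 849   i=7: 1438
  i=8: 1763   i=9: 718     …   i=20: 1802
  i=21: 1762
Match at i=21, j=20: x = 21·45 + 20 = 965.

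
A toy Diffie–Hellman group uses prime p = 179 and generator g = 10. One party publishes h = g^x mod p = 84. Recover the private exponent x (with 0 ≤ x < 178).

43

Baby-step giant-step with m = ceil(sqrt(178)) = 14.
Baby table (10^j mod 179 for j=0..13):
  0:1  1:10  2:100  3:105  4:155  5:118  6:106  7:165
  8:39  9:32  10:141  11:157  12:138  13:127
Giant step factor: 10^(-14) ≡ 158 (mod 179).
Scan 84·158^i mod 179 for i = 0, 1, …:
  i=0: 84   i=1: 26   i=2: 170   i=3: 10
Match at i=3, j=1: x = 3·14 + 1 = 43.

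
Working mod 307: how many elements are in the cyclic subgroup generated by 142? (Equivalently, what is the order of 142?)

306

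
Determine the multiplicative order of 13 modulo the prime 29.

14

The order of 13 must divide p − 1 = 28 = 2^2 · 7.
Divisors: 1, 2, 4, 7, 14, 28.
Check each in increasing order: 13^1 ≡ 13;  13^2 ≡ 24;  13^4 ≡ 25;  13^7 ≡ 28;  13^14 ≡ 1.
Smallest exponent giving 1 is 14.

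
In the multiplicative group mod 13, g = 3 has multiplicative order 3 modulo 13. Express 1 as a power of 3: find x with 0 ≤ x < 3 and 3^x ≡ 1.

0

Successive powers of 3 modulo 13:
  3^0=1
So 3^0 ≡ 1 (mod 13), giving x = 0.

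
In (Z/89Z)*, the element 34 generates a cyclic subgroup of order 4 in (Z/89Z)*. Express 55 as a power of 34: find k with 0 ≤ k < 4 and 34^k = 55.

3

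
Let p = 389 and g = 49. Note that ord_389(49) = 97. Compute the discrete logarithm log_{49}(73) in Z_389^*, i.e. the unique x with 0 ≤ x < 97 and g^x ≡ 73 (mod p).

Baby-step giant-step with m = ceil(sqrt(97)) = 10.
Baby table (49^j mod 389 for j=0..9):
  0:1  1:49  2:67  3:171  4:210  5:176  6:66  7:122
  8:143  9:5
Giant step factor: 49^(-10) ≡ 208 (mod 389).
Scan 73·208^i mod 389 for i = 0, 1, …:
  i=0: 73   i=1: 13   i=2: 370   i=3: 327
  i=4: 330   i=5: 176
Match at i=5, j=5: x = 5·10 + 5 = 55.

55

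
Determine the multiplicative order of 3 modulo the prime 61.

10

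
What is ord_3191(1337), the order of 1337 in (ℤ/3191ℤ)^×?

3190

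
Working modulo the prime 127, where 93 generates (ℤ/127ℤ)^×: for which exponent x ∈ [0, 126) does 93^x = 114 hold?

Baby-step giant-step with m = ceil(sqrt(126)) = 12.
Baby table (93^j mod 127 for j=0..11):
  0:1  1:93  2:13  3:66  4:42  5:96  6:38  7:105
  8:113  9:95  10:72  11:92
Giant step factor: 93^(-12) ≡ 100 (mod 127).
Scan 114·100^i mod 127 for i = 0, 1, …:
  i=0: 114   i=1: 97   i=2: 48   i=3: 101
  i=4: 67   i=5: 96
Match at i=5, j=5: x = 5·12 + 5 = 65.

65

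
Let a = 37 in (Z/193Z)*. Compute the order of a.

192

The order of 37 must divide p − 1 = 192 = 2^6 · 3.
Divisors: 1, 2, 3, 4, 6, 8, 12, 16, 24, 32, 48, 64, 96, 192.
Check each in increasing order: 37^1 ≡ 37;  37^2 ≡ 18;  37^3 ≡ 87;  37^4 ≡ 131;  37^6 ≡ 42;  37^8 ≡ 177;  37^12 ≡ 27;  37^16 ≡ 63;  37^24 ≡ 150;  37^32 ≡ 109;  37^48 ≡ 112;  37^64 ≡ 108;  37^96 ≡ 192;  37^192 ≡ 1.
Smallest exponent giving 1 is 192.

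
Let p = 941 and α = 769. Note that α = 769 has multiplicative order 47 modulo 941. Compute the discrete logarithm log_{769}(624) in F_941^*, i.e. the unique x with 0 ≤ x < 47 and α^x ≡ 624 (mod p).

22

Baby-step giant-step with m = ceil(sqrt(47)) = 7.
Baby table (769^j mod 941 for j=0..6):
  0:1  1:769  2:413  3:480  4:248  5:630  6:796
Giant step factor: 769^(-7) ≡ 538 (mod 941).
Scan 624·538^i mod 941 for i = 0, 1, …:
  i=0: 624   i=1: 716   i=2: 339   i=3: 769
Match at i=3, j=1: x = 3·7 + 1 = 22.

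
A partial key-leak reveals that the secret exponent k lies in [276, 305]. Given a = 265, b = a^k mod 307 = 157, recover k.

295

Compute 265^276 mod 307 = 6, then multiply by 265 repeatedly:
  265^276=6  265^277=55  265^278=146  265^279=8  265^280=278
  265^281=297  265^282=113  265^283=166  265^284=89  265^285=253
  265^286=119  265^287=221  265^288=235  265^289=261  265^290=90
  265^291=211  265^292=41  265^293=120  265^294=179  265^295=157
Found 157 at exponent 295.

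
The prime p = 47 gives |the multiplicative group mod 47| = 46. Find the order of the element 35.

The order of 35 must divide p − 1 = 46 = 2 · 23.
Divisors: 1, 2, 23, 46.
Check each in increasing order: 35^1 ≡ 35;  35^2 ≡ 3;  35^23 ≡ 46;  35^46 ≡ 1.
Smallest exponent giving 1 is 46.

46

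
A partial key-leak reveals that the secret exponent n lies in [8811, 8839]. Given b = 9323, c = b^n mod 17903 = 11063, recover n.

8839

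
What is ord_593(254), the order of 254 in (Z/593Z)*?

592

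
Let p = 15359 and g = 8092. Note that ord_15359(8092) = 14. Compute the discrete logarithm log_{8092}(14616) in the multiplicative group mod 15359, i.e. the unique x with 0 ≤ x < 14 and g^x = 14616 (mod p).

Successive powers of 8092 modulo 15359:
  8092^0=1  8092^1=8092  8092^2=5047  8092^3=743  8092^4=6987  8092^5=2325
  8092^6=14484  8092^7=15358  8092^8=7267  8092^9=10312  8092^10=14616
So 8092^10 ≡ 14616 (mod 15359), giving x = 10.

10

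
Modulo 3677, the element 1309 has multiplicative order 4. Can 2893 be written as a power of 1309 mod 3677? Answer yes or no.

⟨1309⟩ has order 4; its elements mod 3677 are {1, 1309, 2368, 3676}.
2893 is not in this set.

no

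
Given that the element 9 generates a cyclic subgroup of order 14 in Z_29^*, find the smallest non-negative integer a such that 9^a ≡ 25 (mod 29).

Successive powers of 9 modulo 29:
  9^0=1  9^1=9  9^2=23  9^3=4  9^4=7  9^5=5
  9^6=16  9^7=28  9^8=20  9^9=6  9^10=25
So 9^10 ≡ 25 (mod 29), giving a = 10.

10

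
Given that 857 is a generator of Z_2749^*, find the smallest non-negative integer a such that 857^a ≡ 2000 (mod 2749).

1884

Baby-step giant-step with m = ceil(sqrt(2748)) = 53.
Baby table (857^j mod 2749 for j=0..52):
  0:1  1:857  2:466  3:757  4:2734  5:890  6:1257  7:2390
  8:225  9:395  10:388  11:2636  12:2123  13:2322  14:2427  15:1695
  16:1143  17:907  18:2081  19:2065  20:2098  21:140  22:1773  23:2013
  24:1518  25:649  26:895  27:44  28:1971  29:1261  30:320  31:2089
  32:674  33:328  34:698  35:1653  36:886  37:578  38:526  39:2695
  40:455  41:2326  42:357  43:810  44:1422  45:847  46:143  47:1595
  48:662  49:1040  50:604  51:816  52:1066
Giant step factor: 857^(-53) ≡ 1436 (mod 2749).
Scan 2000·1436^i mod 2749 for i = 0, 1, …:
  i=0: 2000   i=1: 2044   i=2: 2001   i=3: 731
  i=4: 2347   i=5: 18   i=6: 1107   i=7: 730
  i=8: 911   i=9: 2421     …   i=34: 244
  i=35: 1261
Match at i=35, j=29: a = 35·53 + 29 = 1884.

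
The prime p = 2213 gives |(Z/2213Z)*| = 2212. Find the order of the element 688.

2212

The order of 688 must divide p − 1 = 2212 = 2^2 · 7 · 79.
Divisors: 1, 2, 4, 7, 14, 28, 79, 158, 316, 553, 1106, 2212.
Check each in increasing order: 688^1 ≡ 688;  688^2 ≡ 1975;  688^4 ≡ 1319;  688^7 ≡ 1612;  688^14 ≡ 482;  688^28 ≡ 2172;  688^79 ≡ 964;  688^158 ≡ 2049;  688^316 ≡ 340;  688^553 ≡ 1130;  688^1106 ≡ 2212;  688^2212 ≡ 1.
Smallest exponent giving 1 is 2212.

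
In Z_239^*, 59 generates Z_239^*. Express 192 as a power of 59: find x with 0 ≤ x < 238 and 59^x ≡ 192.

234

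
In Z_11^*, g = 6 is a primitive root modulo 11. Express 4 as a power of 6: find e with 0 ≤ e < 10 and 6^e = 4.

8

Successive powers of 6 modulo 11:
  6^0=1  6^1=6  6^2=3  6^3=7  6^4=9  6^5=10
  6^6=5  6^7=8  6^8=4
So 6^8 ≡ 4 (mod 11), giving e = 8.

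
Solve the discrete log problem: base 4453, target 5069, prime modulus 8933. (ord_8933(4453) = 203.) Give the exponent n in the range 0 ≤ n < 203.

41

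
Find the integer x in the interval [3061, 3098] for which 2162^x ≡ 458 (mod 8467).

3068

Compute 2162^3061 mod 8467 = 8059, then multiply by 2162 repeatedly:
  2162^3061=8059  2162^3062=6939  2162^3063=7061  2162^3064=8348  2162^3065=5199
  2162^3066=4529  2162^3067=3846  2162^3068=458
Found 458 at exponent 3068.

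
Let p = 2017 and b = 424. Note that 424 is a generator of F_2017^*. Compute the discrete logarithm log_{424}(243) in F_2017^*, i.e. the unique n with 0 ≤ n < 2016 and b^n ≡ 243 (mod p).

Baby-step giant-step with m = ceil(sqrt(2016)) = 45.
Baby table (424^j mod 2017 for j=0..44):
  0:1  1:424  2:263  3:577  4:591  5:476  6:124  7:134
  8:340  9:953  10:672  11:531  12:1257  13:480  14:1820  15:1186
  16:631  17:1300  18:559  19:1027  20:1793  21:1840  22:1598  23:1857
  24:738  25:277  26:462  27:239  28:486  29:330  30:747  31:59
  32:812  33:1398  34:1771  35:580  36:1863  37:1265  38:1855  39:1907
  40:1768  41:1325  42:1074  43:1551  44:82
Giant step factor: 424^(-45) ≡ 1318 (mod 2017).
Scan 243·1318^i mod 2017 for i = 0, 1, …:
  i=0: 243   i=1: 1588   i=2: 1355   i=3: 845
  i=4: 326   i=5: 47   i=6: 1436   i=7: 702
  i=8: 1450   i=9: 1001     …   i=20: 1999
  i=21: 480
Match at i=21, j=13: n = 21·45 + 13 = 958.

958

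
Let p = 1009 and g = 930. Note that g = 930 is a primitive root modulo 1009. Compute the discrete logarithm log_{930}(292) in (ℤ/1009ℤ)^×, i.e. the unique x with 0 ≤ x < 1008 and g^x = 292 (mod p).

Baby-step giant-step with m = ceil(sqrt(1008)) = 32.
Baby table (930^j mod 1009 for j=0..31):
  0:1  1:930  2:187  3:362  4:663  5:91  6:883  7:873
  8:654  9:802  10:209  11:642  12:741  13:992  14:334  15:857
  16:909  17:837  18:471  19:124  20:294  21:990  22:492  23:483
  24:185  25:520  26:289  27:376  28:566  29:691  30:906  31:65
Giant step factor: 930^(-32) ≡ 213 (mod 1009).
Scan 292·213^i mod 1009 for i = 0, 1, …:
  i=0: 292   i=1: 647   i=2: 587   i=3: 924
  i=4: 57   i=5: 33   i=6: 975   i=7: 830
  i=8: 215   i=9: 390     …   i=15: 466
  i=16: 376
Match at i=16, j=27: x = 16·32 + 27 = 539.

539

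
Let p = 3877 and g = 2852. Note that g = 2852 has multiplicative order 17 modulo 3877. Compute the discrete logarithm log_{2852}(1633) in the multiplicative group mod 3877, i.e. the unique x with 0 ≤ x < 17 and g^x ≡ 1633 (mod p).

13

Successive powers of 2852 modulo 3877:
  2852^0=1  2852^1=2852  2852^2=3835  2852^3=403  2852^4=1764  2852^5=2459
  2852^6=3452  2852^7=1401  2852^8=2342  2852^9=3190  2852^10=2438  2852^11=1715
  2852^12=2283  2852^13=1633
So 2852^13 ≡ 1633 (mod 3877), giving x = 13.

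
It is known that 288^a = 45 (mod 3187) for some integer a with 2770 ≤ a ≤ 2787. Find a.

2779

Compute 288^2770 mod 3187 = 1593, then multiply by 288 repeatedly:
  288^2770=1593  288^2771=3043  288^2772=3146  288^2773=940  288^2774=3012
  288^2775=592  288^2776=1585  288^2777=739  288^2778=2490  288^2779=45
Found 45 at exponent 2779.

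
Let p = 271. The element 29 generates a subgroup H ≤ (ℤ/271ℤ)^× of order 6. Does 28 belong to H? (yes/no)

⟨29⟩ has order 6; its elements mod 271 are {1, 28, 29, 242, 243, 270}.
28 is in this set.

yes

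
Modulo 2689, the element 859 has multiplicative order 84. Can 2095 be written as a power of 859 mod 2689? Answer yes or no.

2095 ∈ ⟨859⟩ iff 2095^84 ≡ 1 (mod 2689), since |⟨859⟩| = 84.
2095^84 mod 2689 = 1.
Since 1 = 1, 2095 lies in the subgroup.

yes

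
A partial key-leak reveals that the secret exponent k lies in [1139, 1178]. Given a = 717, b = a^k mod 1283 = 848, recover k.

Compute 717^1139 mod 1283 = 819, then multiply by 717 repeatedly:
  717^1139=819  717^1140=892  717^1141=630  717^1142=94  717^1143=682
  717^1144=171  717^1145=722  717^1146=625  717^1147=358  717^1148=86
  717^1149=78  717^1150=757  717^1151=60  717^1152=681  717^1153=737
  717^1154=1116  717^1155=863  717^1156=365  717^1157=1256  717^1158=1169
  717^1159=374  717^1160=11  717^1161=189  717^1162=798  717^1163=1231
  717^1164=1206  717^1165=1243  717^1166=829  717^1167=364  717^1168=539
  717^1169=280  717^1170=612  717^1171=18  717^1172=76  717^1173=606
  717^1174=848
Found 848 at exponent 1174.

1174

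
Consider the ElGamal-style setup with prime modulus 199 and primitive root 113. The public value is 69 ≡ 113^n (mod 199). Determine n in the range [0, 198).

193

Baby-step giant-step with m = ceil(sqrt(198)) = 15.
Baby table (113^j mod 199 for j=0..14):
  0:1  1:113  2:33  3:147  4:94  5:75  6:117  7:87
  8:80  9:85  10:53  11:19  12:157  13:30  14:7
Giant step factor: 113^(-15) ≡ 159 (mod 199).
Scan 69·159^i mod 199 for i = 0, 1, …:
  i=0: 69   i=1: 26   i=2: 154   i=3: 9
  i=4: 38   i=5: 72   i=6: 105   i=7: 178
  i=8: 44   i=9: 31   i=10: 153   i=11: 49
  i=12: 30
Match at i=12, j=13: n = 12·15 + 13 = 193.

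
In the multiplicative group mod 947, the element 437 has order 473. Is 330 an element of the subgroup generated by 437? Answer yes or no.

no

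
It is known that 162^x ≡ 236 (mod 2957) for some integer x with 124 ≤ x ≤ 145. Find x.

Compute 162^124 mod 2957 = 1113, then multiply by 162 repeatedly:
  162^124=1113  162^125=2886  162^126=326  162^127=2543  162^128=943
  162^129=1959  162^130=959  162^131=1594  162^132=969  162^133=257
  162^134=236
Found 236 at exponent 134.

134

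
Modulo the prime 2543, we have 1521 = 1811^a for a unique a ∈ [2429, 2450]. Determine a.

2444

Compute 1811^2429 mod 2543 = 1067, then multiply by 1811 repeatedly:
  1811^2429=1067  1811^2430=2200  1811^2431=1862  1811^2432=64  1811^2433=1469
  1811^2434=381  1811^2435=838  1811^2436=1990  1811^2437=459  1811^2438=2231
  1811^2439=2057  1811^2440=2275  1811^2441=365  1811^2442=2378  1811^2443=1259
  1811^2444=1521
Found 1521 at exponent 2444.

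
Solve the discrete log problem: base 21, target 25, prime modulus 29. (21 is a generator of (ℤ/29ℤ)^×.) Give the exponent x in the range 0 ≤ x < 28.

24

Successive powers of 21 modulo 29:
  21^0=1  21^1=21  21^2=6  21^3=10  21^4=7  21^5=2
  21^6=13  21^7=12  21^8=20  21^9=14  21^10=4  21^11=26
  21^12=24  21^13=11  21^14=28  21^15=8  21^16=23  21^17=19
  21^18=22  21^19=27  21^20=16  21^21=17  21^22=9  21^23=15
  21^24=25
So 21^24 ≡ 25 (mod 29), giving x = 24.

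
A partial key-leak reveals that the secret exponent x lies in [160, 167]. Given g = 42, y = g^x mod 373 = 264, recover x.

162

Compute 42^160 mod 373 = 363, then multiply by 42 repeatedly:
  42^160=363  42^161=326  42^162=264
Found 264 at exponent 162.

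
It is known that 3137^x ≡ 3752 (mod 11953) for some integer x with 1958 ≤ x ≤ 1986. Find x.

1985

Compute 3137^1958 mod 11953 = 11261, then multiply by 3137 repeatedly:
  3137^1958=11261  3137^1959=4642  3137^1960=3200  3137^1961=9833  3137^1962=7381
  3137^1963=1236  3137^1964=4560  3137^1965=8932  3137^1966=1852  3137^1967=566
  3137^1968=6498  3137^1969=4361  3137^1970=6225  3137^1971=8576  3137^1972=8662
  3137^1973=3525  3137^1974=1400  3137^1975=5049  3137^1976=988  3137^1977=3529
  3137^1978=1995  3137^1979=6896  3137^1980=9775  3137^1981=4730  3137^1982=4337
  3137^1983=2655  3137^1984=9447  3137^1985=3752
Found 3752 at exponent 1985.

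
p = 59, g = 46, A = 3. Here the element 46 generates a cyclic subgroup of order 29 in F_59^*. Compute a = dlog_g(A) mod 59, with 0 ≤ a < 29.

14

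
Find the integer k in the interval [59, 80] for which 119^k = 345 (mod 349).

68

Compute 119^59 mod 349 = 140, then multiply by 119 repeatedly:
  119^59=140  119^60=257  119^61=220  119^62=5  119^63=246
  119^64=307  119^65=237  119^66=283  119^67=173  119^68=345
Found 345 at exponent 68.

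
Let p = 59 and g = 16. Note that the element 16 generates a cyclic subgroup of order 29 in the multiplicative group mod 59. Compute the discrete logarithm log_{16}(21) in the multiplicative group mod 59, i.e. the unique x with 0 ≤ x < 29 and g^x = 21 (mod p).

17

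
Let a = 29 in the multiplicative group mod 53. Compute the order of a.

26

The order of 29 must divide p − 1 = 52 = 2^2 · 13.
Divisors: 1, 2, 4, 13, 26, 52.
Check each in increasing order: 29^1 ≡ 29;  29^2 ≡ 46;  29^4 ≡ 49;  29^13 ≡ 52;  29^26 ≡ 1.
Smallest exponent giving 1 is 26.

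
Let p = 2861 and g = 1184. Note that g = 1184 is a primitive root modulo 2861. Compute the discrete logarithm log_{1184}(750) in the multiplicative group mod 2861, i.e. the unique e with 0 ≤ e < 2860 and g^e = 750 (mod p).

6

Successive powers of 1184 modulo 2861:
  1184^0=1  1184^1=1184  1184^2=2827  1184^3=2659  1184^4=1156  1184^5=1146
  1184^6=750
So 1184^6 ≡ 750 (mod 2861), giving e = 6.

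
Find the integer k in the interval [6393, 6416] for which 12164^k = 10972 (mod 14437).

Compute 12164^6393 mod 14437 = 1170, then multiply by 12164 repeatedly:
  12164^6393=1170  12164^6394=11435  12164^6395=9282  12164^6396=8908  12164^6397=7227
  12164^6398=2335  12164^6399=5361  12164^6400=13712  12164^6401=2107  12164^6402=3873
  12164^6403=3241  12164^6404=10514  12164^6405=9350  12164^6406=13151  12164^6407=6804
  12164^6408=10972
Found 10972 at exponent 6408.

6408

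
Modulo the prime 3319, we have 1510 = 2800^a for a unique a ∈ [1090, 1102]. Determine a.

Compute 2800^1090 mod 3319 = 2153, then multiply by 2800 repeatedly:
  2800^1090=2153  2800^1091=1096  2800^1092=2044  2800^1093=1244  2800^1094=1569
  2800^1095=2163  2800^1096=2544  2800^1097=626  2800^1098=368  2800^1099=1510
Found 1510 at exponent 1099.

1099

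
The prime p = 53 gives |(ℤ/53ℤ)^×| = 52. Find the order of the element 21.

52

The order of 21 must divide p − 1 = 52 = 2^2 · 13.
Divisors: 1, 2, 4, 13, 26, 52.
Check each in increasing order: 21^1 ≡ 21;  21^2 ≡ 17;  21^4 ≡ 24;  21^13 ≡ 23;  21^26 ≡ 52;  21^52 ≡ 1.
Smallest exponent giving 1 is 52.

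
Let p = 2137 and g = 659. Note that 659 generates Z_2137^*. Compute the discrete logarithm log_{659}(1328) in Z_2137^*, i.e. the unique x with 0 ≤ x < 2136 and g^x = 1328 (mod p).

1639

Baby-step giant-step with m = ceil(sqrt(2136)) = 47.
Baby table (659^j mod 2137 for j=0..46):
  0:1  1:659  2:470  3:2002  4:789  5:660  6:1129  7:335
  8:654  9:1449  10:1789  11:1464  12:989  13:2103  14:1101  15:1116
  16:316  17:955  18:1067  19:80  20:1432  21:1271  22:2022  23:1147
  24:1512  25:566  26:1156  27:1032  28:522  29:2078  30:1722  31:51
  32:1554  33:463  34:1663  35:1773  36:1605  37:2017  38:2126  39:1299
  40:1241  41:1485  42:2006  43:1288  44:403  45:589  46:1354
Giant step factor: 659^(-47) ≡ 1642 (mod 2137).
Scan 1328·1642^i mod 2137 for i = 0, 1, …:
  i=0: 1328   i=1: 836   i=2: 758   i=3: 902
  i=4: 143   i=5: 1873   i=6: 323   i=7: 390
  i=8: 1417   i=9: 1658     …   i=33: 2134
  i=34: 1485
Match at i=34, j=41: x = 34·47 + 41 = 1639.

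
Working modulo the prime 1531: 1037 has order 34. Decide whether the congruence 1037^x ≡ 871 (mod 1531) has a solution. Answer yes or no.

yes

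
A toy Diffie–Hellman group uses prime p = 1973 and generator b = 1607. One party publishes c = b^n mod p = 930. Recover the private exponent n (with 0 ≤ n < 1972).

123

Baby-step giant-step with m = ceil(sqrt(1972)) = 45.
Baby table (1607^j mod 1973 for j=0..44):
  0:1  1:1607  2:1765  3:1154  4:1831  5:674  6:1914  7:1864
  8:434  9:969  10:486  11:1667  12:1508  13:512  14:43  15:46
  16:921  17:297  18:1786  19:1360  20:1409  21:1232  22:905  23:234
  24:1168  25:653  26:1708  27:313  28:1849  29:5  30:143  31:933
  32:1824  33:1263  34:1397  35:1678  36:1428  37:197  38:899  39:457
  40:443  41:1621  42:587  43:215  44:230
Giant step factor: 1607^(-45) ≡ 494 (mod 1973).
Scan 930·494^i mod 1973 for i = 0, 1, …:
  i=0: 930   i=1: 1684   i=2: 1263
Match at i=2, j=33: n = 2·45 + 33 = 123.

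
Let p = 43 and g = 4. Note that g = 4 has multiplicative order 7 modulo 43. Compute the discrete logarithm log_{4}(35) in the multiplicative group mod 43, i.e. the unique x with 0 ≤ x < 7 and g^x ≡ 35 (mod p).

5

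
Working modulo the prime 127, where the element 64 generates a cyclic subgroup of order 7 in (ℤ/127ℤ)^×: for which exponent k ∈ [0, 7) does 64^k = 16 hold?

3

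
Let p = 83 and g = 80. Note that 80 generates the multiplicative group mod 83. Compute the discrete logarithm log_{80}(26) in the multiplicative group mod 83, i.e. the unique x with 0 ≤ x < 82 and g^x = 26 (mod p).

Baby-step giant-step with m = ceil(sqrt(82)) = 10.
Baby table (80^j mod 83 for j=0..9):
  0:1  1:80  2:9  3:56  4:81  5:6  6:65  7:54
  8:4  9:71
Giant step factor: 80^(-10) ≡ 30 (mod 83).
Scan 26·30^i mod 83 for i = 0, 1, …:
  i=0: 26   i=1: 33   i=2: 77   i=3: 69
  i=4: 78   i=5: 16   i=6: 65
Match at i=6, j=6: x = 6·10 + 6 = 66.

66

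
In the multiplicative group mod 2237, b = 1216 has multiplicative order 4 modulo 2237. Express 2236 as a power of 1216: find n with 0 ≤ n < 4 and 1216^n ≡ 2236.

2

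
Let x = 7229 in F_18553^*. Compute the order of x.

The order of 7229 must divide p − 1 = 18552 = 2^3 · 3 · 773.
Divisors: 1, 2, 3, 4, 6, 8, 12, 24, 773, 1546, 2319, 3092, 4638, 6184, 9276, 18552.
Check each in increasing order: 7229^1 ≡ 7229;  7229^2 ≡ 13193;  7229^3 ≡ 9777;  7229^4 ≡ 9556;  7229^6 ≡ 4673;  7229^8 ≡ 17823;  7229^12 ≡ 48;  7229^24 ≡ 2304;  7229^773 ≡ 935;  7229^1546 ≡ 2234;  7229^2319 ≡ 10854;  7229^3092 ≡ 18552;  7229^4638 ≡ 16319;  7229^6184 ≡ 1.
Smallest exponent giving 1 is 6184.

6184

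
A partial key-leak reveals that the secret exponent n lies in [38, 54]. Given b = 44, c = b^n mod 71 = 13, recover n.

53

Compute 44^38 mod 71 = 16, then multiply by 44 repeatedly:
  44^38=16  44^39=65  44^40=20  44^41=28  44^42=25
  44^43=35  44^44=49  44^45=26  44^46=8  44^47=68
  44^48=10  44^49=14  44^50=48  44^51=53  44^52=60
  44^53=13
Found 13 at exponent 53.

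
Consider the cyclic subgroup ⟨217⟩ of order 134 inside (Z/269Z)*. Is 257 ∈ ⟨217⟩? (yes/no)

257 ∈ ⟨217⟩ iff 257^134 ≡ 1 (mod 269), since |⟨217⟩| = 134.
257^134 mod 269 = 268.
Since 268 ≠ 1, 257 does not lie in the subgroup.

no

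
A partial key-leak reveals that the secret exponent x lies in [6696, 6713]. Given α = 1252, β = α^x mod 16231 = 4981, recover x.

6703

Compute 1252^6696 mod 16231 = 15786, then multiply by 1252 repeatedly:
  1252^6696=15786  1252^6697=10945  1252^6698=4176  1252^6699=1970  1252^6700=15559
  1252^6701=2668  1252^6702=12981  1252^6703=4981
Found 4981 at exponent 6703.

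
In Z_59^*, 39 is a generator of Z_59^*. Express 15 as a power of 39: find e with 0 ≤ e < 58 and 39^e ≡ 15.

Baby-step giant-step with m = ceil(sqrt(58)) = 8.
Baby table (39^j mod 59 for j=0..7):
  0:1  1:39  2:46  3:24  4:51  5:42  6:45  7:44
Giant step factor: 39^(-8) ≡ 12 (mod 59).
Scan 15·12^i mod 59 for i = 0, 1, …:
  i=0: 15   i=1: 3   i=2: 36   i=3: 19
  i=4: 51
Match at i=4, j=4: e = 4·8 + 4 = 36.

36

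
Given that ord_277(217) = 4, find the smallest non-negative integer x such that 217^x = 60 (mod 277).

3

Successive powers of 217 modulo 277:
  217^0=1  217^1=217  217^2=276  217^3=60
So 217^3 ≡ 60 (mod 277), giving x = 3.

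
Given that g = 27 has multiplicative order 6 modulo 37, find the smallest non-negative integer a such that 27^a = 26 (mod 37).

2

Successive powers of 27 modulo 37:
  27^0=1  27^1=27  27^2=26
So 27^2 ≡ 26 (mod 37), giving a = 2.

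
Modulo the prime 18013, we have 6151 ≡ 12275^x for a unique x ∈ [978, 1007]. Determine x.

Compute 12275^978 mod 18013 = 9040, then multiply by 12275 repeatedly:
  12275^978=9040  12275^979=5920  12275^980=3558  12275^981=10938  12275^982=13061
  12275^983=8075  12275^984=13099  12275^985=6187  12275^986=2617  12275^987=6496
  12275^988=12862  12275^989=15118  12275^990=3524  12275^991=7887  12275^992=11063
  12275^993=16331  12275^994=14361  12275^995=6057  12275^996=10024  12275^997=15810
  12275^998=13701  12275^999=10407  12275^1000=15742  12275^1001=7599  12275^1002=6411
  12275^1003=14241  12275^1004=10123  12275^1005=6151
Found 6151 at exponent 1005.

1005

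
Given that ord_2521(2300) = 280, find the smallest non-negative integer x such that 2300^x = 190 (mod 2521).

133

Baby-step giant-step with m = ceil(sqrt(280)) = 17.
Baby table (2300^j mod 2521 for j=0..16):
  0:1  1:2300  2:942  3:1061  4:2493  5:1146  6:1355  7:544
  8:784  9:685  10:2396  11:2415  12:737  13:988  14:979  15:447
  16:2053
Giant step factor: 2300^(-17) ≡ 2220 (mod 2521).
Scan 190·2220^i mod 2521 for i = 0, 1, …:
  i=0: 190   i=1: 793   i=2: 802   i=3: 614
  i=4: 1740   i=5: 628   i=6: 47   i=7: 979
Match at i=7, j=14: x = 7·17 + 14 = 133.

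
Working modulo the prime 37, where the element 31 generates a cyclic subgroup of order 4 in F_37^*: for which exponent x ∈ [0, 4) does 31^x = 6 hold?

3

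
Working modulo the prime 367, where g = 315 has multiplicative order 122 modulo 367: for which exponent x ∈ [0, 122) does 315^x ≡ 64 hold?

22

Successive powers of 315 modulo 367:
  315^0=1  315^1=315  315^2=135  315^3=320  315^4=242  315^5=261
  315^6=7  315^7=3  315^8=211  315^9=38  315^10=226  315^11=359
  315^12=49  315^13=21  315^14=9  315^15=266  315^16=114  315^17=311
  315^18=343  315^19=147  315^20=63  315^21=27  315^22=64
So 315^22 ≡ 64 (mod 367), giving x = 22.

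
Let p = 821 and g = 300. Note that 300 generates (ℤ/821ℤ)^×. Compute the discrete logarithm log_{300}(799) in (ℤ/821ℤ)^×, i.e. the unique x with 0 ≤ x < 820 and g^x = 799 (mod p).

Baby-step giant-step with m = ceil(sqrt(820)) = 29.
Baby table (300^j mod 821 for j=0..28):
  0:1  1:300  2:511  3:594  4:43  5:585  6:627  7:91
  8:207  9:525  10:689  11:629  12:691  13:408  14:71  15:775
  16:157  17:303  18:590  19:485  20:183  21:714  22:740  23:330
  24:480  25:325  26:622  27:233  28:115
Giant step factor: 300^(-29) ≡ 593 (mod 821).
Scan 799·593^i mod 821 for i = 0, 1, …:
  i=0: 799   i=1: 90   i=2: 5   i=3: 502
  i=4: 484   i=5: 483   i=6: 711   i=7: 450
  i=8: 25   i=9: 47     …   i=23: 442
  i=24: 207
Match at i=24, j=8: x = 24·29 + 8 = 704.

704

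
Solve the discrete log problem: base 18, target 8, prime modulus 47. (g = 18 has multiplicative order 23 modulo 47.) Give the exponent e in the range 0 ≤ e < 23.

16

Successive powers of 18 modulo 47:
  18^0=1  18^1=18  18^2=42  18^3=4  18^4=25  18^5=27
  18^6=16  18^7=6  18^8=14  18^9=17  18^10=24  18^11=9
  18^12=21  18^13=2  18^14=36  18^15=37  18^16=8
So 18^16 ≡ 8 (mod 47), giving e = 16.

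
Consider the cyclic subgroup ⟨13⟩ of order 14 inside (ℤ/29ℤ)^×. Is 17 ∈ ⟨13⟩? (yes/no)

17 ∈ ⟨13⟩ iff 17^14 ≡ 1 (mod 29), since |⟨13⟩| = 14.
17^14 mod 29 = 28.
Since 28 ≠ 1, 17 does not lie in the subgroup.

no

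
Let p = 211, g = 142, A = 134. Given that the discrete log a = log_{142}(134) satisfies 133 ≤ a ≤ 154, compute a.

Compute 142^133 mod 211 = 128, then multiply by 142 repeatedly:
  142^133=128  142^134=30  142^135=40  142^136=194  142^137=118
  142^138=87  142^139=116  142^140=14  142^141=89  142^142=189
  142^143=41  142^144=125  142^145=26  142^146=105  142^147=140
  142^148=46  142^149=202  142^150=199  142^151=195  142^152=49
  142^153=206  142^154=134
Found 134 at exponent 154.

154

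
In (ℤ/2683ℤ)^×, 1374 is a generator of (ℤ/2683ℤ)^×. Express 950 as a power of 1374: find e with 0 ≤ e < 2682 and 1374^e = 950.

1694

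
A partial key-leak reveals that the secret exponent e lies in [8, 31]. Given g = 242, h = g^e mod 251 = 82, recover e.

27

Compute 242^8 mod 251 = 221, then multiply by 242 repeatedly:
  242^8=221  242^9=19  242^10=80  242^11=33  242^12=205
  242^13=163  242^14=39  242^15=151  242^16=147  242^17=183
  242^18=110  242^19=14  242^20=125  242^21=130  242^22=85
  242^23=239  242^24=108  242^25=32  242^26=214  242^27=82
Found 82 at exponent 27.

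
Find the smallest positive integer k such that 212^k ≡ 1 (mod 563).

562

The order of 212 must divide p − 1 = 562 = 2 · 281.
Divisors: 1, 2, 281, 562.
Check each in increasing order: 212^1 ≡ 212;  212^2 ≡ 467;  212^281 ≡ 562;  212^562 ≡ 1.
Smallest exponent giving 1 is 562.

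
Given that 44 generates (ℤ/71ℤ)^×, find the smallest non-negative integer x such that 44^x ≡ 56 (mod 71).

33

Baby-step giant-step with m = ceil(sqrt(70)) = 9.
Baby table (44^j mod 71 for j=0..8):
  0:1  1:44  2:19  3:55  4:6  5:51  6:43  7:46
  8:36
Giant step factor: 44^(-9) ≡ 42 (mod 71).
Scan 56·42^i mod 71 for i = 0, 1, …:
  i=0: 56   i=1: 9   i=2: 23   i=3: 43
Match at i=3, j=6: x = 3·9 + 6 = 33.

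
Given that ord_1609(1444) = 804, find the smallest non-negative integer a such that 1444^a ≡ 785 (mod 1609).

573

Baby-step giant-step with m = ceil(sqrt(804)) = 29.
Baby table (1444^j mod 1609 for j=0..28):
  0:1  1:1444  2:1481  3:203  4:294  5:1369  6:984  7:149
  8:1159  9:236  10:1285  11:363  12:1247  13:197  14:1284  15:528
  16:1375  17:1603  18:990  19:768  20:391  21:1454  22:1440  23:532
  24:715  25:1091  26:193  27:335  28:1040
Giant step factor: 1444^(-29) ≡ 1066 (mod 1609).
Scan 785·1066^i mod 1609 for i = 0, 1, …:
  i=0: 785   i=1: 130   i=2: 206   i=3: 772
  i=4: 753   i=5: 1416   i=6: 214   i=7: 1255
  i=8: 751   i=9: 893     …   i=18: 1393
  i=19: 1440
Match at i=19, j=22: a = 19·29 + 22 = 573.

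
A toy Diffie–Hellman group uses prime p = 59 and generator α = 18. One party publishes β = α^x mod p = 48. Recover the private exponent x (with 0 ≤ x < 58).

8

Baby-step giant-step with m = ceil(sqrt(58)) = 8.
Baby table (18^j mod 59 for j=0..7):
  0:1  1:18  2:29  3:50  4:15  5:34  6:22  7:42
Giant step factor: 18^(-8) ≡ 16 (mod 59).
Scan 48·16^i mod 59 for i = 0, 1, …:
  i=0: 48   i=1: 1
Match at i=1, j=0: x = 1·8 + 0 = 8.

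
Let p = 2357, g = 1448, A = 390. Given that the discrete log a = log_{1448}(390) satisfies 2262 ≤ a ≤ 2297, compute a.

Compute 1448^2262 mod 2357 = 1057, then multiply by 1448 repeatedly:
  1448^2262=1057  1448^2263=843  1448^2264=2095  1448^2265=101  1448^2266=114
  1448^2267=82  1448^2268=886  1448^2269=720  1448^2270=766  1448^2271=1378
  1448^2272=1322  1448^2273=372  1448^2274=1260  1448^2275=162  1448^2276=1233
  1448^2277=1135  1448^2278=651  1448^2279=2205  1448^2280=1462  1448^2281=390
Found 390 at exponent 2281.

2281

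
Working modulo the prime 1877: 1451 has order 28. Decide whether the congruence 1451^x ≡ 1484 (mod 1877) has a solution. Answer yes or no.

1484 ∈ ⟨1451⟩ iff 1484^28 ≡ 1 (mod 1877), since |⟨1451⟩| = 28.
1484^28 mod 1877 = 1382.
Since 1382 ≠ 1, 1484 does not lie in the subgroup.

no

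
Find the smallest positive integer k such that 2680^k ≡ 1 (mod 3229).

807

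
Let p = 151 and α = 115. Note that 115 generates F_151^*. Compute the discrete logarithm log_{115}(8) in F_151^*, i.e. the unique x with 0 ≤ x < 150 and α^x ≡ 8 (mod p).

30

Successive powers of 115 modulo 151:
  115^0=1  115^1=115  115^2=88  115^3=3  115^4=43  115^5=113
  115^6=9  115^7=129  115^8=37  115^9=27  115^10=85  115^11=111
  115^12=81  115^13=104  115^14=31  115^15=92  115^16=10  115^17=93
  115^18=125  115^19=30  115^20=128  115^21=73  115^22=90  115^23=82
  115^24=68  115^25=119  115^26=95  115^27=53  115^28=55  115^29=134
  115^30=8
So 115^30 ≡ 8 (mod 151), giving x = 30.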